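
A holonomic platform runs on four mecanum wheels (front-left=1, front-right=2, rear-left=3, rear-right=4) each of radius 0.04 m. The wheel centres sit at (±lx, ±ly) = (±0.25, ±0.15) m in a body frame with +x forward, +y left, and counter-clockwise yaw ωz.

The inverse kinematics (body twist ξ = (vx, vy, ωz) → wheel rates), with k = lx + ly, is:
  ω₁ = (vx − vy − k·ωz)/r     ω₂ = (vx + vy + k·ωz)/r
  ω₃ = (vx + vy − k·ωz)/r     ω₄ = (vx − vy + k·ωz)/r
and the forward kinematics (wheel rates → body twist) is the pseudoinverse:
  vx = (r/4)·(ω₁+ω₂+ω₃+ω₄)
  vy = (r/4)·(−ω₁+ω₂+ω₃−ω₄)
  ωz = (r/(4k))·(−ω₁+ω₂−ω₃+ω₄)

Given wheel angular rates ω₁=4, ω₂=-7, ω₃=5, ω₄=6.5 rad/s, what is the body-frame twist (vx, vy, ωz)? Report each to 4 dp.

(0.0850, -0.1250, -0.2375)

k = lx + ly = 0.25 + 0.15 = 0.4000
ω₁+ω₂+ω₃+ω₄ = 8.5000  →  vx = (0.04/4)·8.5000 = 0.0850
−ω₁+ω₂+ω₃−ω₄ = -12.5000  →  vy = (0.04/4)·-12.5000 = -0.1250
−ω₁+ω₂−ω₃+ω₄ = -9.5000  →  ωz = (0.04/1.6000)·-9.5000 = -0.2375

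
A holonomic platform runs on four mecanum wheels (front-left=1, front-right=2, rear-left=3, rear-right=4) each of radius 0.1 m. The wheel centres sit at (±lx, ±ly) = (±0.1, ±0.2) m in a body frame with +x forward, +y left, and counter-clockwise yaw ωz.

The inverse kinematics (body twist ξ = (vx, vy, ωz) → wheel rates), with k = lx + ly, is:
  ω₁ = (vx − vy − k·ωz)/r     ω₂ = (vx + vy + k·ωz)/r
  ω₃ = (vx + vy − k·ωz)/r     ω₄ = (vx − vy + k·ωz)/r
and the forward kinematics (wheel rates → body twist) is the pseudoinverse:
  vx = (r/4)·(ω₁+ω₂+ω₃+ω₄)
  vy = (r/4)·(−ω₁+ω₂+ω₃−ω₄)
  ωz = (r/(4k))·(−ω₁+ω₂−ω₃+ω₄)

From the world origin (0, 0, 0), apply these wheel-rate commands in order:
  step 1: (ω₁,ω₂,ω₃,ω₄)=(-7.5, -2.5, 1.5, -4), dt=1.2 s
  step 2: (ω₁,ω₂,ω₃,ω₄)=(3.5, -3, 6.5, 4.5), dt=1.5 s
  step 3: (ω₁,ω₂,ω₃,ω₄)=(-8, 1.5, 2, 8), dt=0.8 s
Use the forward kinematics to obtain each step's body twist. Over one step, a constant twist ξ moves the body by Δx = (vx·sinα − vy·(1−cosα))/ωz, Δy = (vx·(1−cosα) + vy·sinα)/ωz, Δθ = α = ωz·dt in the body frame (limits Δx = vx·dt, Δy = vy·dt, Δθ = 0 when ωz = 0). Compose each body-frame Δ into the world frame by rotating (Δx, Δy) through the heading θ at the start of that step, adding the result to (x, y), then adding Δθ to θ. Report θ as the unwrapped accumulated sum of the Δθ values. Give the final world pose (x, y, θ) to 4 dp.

step 1: ξ=(vx,vy,ωz)=(-0.3125, 0.2625, -0.0417), dt=1.2 → body Δ=(-0.3670, 0.3242, -0.0500) → world pose (-0.3670, 0.3242, -0.0500)
step 2: ξ=(vx,vy,ωz)=(0.2875, -0.1125, -0.7083), dt=1.5 → body Δ=(0.2730, -0.3471, -1.0625) → world pose (-0.1116, -0.0361, -1.1125)
step 3: ξ=(vx,vy,ωz)=(0.0875, 0.0875, 1.2917), dt=0.8 → body Δ=(0.0251, 0.0913, 1.0333) → world pose (-0.0187, -0.0182, -0.0792)

(-0.0187, -0.0182, -0.0792)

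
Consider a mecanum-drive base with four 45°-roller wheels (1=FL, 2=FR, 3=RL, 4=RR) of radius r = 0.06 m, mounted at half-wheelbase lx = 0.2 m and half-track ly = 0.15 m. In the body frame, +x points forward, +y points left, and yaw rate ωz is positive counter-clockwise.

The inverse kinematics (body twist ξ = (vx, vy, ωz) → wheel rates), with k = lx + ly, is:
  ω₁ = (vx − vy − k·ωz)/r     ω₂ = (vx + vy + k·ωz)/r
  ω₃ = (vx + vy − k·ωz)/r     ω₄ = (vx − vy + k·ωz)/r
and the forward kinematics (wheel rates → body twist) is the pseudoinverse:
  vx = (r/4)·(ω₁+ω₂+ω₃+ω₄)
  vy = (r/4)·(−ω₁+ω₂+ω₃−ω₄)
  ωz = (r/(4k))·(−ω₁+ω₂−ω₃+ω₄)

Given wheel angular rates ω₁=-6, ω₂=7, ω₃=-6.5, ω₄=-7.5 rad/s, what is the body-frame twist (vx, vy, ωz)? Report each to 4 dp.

(-0.1950, 0.2100, 0.5143)

k = lx + ly = 0.2 + 0.15 = 0.3500
ω₁+ω₂+ω₃+ω₄ = -13.0000  →  vx = (0.06/4)·-13.0000 = -0.1950
−ω₁+ω₂+ω₃−ω₄ = 14.0000  →  vy = (0.06/4)·14.0000 = 0.2100
−ω₁+ω₂−ω₃+ω₄ = 12.0000  →  ωz = (0.06/1.4000)·12.0000 = 0.5143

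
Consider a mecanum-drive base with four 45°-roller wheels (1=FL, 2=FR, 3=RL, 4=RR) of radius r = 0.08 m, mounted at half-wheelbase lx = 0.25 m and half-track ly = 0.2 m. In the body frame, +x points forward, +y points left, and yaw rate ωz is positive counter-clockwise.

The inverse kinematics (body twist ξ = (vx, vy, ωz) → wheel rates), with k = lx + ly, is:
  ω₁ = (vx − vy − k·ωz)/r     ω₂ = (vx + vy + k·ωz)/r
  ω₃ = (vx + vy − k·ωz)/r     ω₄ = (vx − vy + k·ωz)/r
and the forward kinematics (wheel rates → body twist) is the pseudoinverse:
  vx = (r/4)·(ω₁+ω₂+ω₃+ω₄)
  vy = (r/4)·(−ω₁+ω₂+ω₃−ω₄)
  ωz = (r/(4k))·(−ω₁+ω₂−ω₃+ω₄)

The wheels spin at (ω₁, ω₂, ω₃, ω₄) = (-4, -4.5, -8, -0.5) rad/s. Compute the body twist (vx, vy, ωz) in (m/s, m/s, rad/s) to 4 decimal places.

(-0.3400, -0.1600, 0.3111)

k = lx + ly = 0.25 + 0.2 = 0.4500
ω₁+ω₂+ω₃+ω₄ = -17.0000  →  vx = (0.08/4)·-17.0000 = -0.3400
−ω₁+ω₂+ω₃−ω₄ = -8.0000  →  vy = (0.08/4)·-8.0000 = -0.1600
−ω₁+ω₂−ω₃+ω₄ = 7.0000  →  ωz = (0.08/1.8000)·7.0000 = 0.3111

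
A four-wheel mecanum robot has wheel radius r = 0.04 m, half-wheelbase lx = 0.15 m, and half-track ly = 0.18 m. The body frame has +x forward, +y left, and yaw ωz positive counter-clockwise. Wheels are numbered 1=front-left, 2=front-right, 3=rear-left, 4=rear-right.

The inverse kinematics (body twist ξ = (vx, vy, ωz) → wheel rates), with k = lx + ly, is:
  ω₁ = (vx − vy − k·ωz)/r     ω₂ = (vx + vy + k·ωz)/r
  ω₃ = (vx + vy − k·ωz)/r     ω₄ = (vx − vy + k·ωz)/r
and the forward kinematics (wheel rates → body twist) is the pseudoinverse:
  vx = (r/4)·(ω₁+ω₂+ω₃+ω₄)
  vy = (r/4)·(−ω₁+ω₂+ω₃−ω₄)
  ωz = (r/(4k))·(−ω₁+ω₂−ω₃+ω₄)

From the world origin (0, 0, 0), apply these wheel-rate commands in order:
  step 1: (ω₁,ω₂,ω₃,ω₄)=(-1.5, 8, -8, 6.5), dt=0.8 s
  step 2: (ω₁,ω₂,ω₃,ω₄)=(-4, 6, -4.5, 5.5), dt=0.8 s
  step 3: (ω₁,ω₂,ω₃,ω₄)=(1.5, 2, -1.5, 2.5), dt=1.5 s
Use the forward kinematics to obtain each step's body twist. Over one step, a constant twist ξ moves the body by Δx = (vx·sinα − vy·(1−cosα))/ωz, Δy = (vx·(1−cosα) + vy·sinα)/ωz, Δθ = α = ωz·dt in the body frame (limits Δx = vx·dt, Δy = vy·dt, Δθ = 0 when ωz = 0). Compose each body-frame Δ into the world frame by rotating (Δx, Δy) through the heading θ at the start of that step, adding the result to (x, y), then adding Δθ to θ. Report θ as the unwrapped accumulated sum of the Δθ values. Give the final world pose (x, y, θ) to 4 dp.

step 1: ξ=(vx,vy,ωz)=(0.0500, -0.0500, 0.7273), dt=0.8 → body Δ=(0.0491, -0.0265, 0.5818) → world pose (0.0491, -0.0265, 0.5818)
step 2: ξ=(vx,vy,ωz)=(0.0300, 0.0000, 0.6061), dt=0.8 → body Δ=(0.0231, 0.0057, 0.4848) → world pose (0.0652, -0.0090, 1.0667)
step 3: ξ=(vx,vy,ωz)=(0.0450, -0.0350, 0.1364), dt=1.5 → body Δ=(0.0724, -0.0453, 0.2045) → world pose (0.1398, 0.0325, 1.2712)

(0.1398, 0.0325, 1.2712)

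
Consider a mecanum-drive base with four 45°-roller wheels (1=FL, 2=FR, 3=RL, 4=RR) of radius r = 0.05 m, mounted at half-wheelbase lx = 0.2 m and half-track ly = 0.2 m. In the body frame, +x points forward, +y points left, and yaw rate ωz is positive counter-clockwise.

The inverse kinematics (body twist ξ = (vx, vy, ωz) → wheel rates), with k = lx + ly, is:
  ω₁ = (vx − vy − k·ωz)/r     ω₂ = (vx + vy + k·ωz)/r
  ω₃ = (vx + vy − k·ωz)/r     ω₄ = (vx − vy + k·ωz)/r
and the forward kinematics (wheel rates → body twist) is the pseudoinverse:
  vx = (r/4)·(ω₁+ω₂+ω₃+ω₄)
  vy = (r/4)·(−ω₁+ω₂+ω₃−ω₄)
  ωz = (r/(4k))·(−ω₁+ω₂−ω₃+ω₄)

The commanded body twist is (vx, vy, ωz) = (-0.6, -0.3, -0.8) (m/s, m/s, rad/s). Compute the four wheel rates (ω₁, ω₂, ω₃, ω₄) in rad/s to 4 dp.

(0.4000, -24.4000, -11.6000, -12.4000)

k = lx + ly = 0.2 + 0.2 = 0.4000;  k·ωz = 0.4000·-0.8 = -0.3200
ω₁ (FL) = (vx − vy − k·ωz)/r = 0.0200/0.05 = 0.4000
ω₂ (FR) = (vx + vy + k·ωz)/r = -1.2200/0.05 = -24.4000
ω₃ (RL) = (vx + vy − k·ωz)/r = -0.5800/0.05 = -11.6000
ω₄ (RR) = (vx − vy + k·ωz)/r = -0.6200/0.05 = -12.4000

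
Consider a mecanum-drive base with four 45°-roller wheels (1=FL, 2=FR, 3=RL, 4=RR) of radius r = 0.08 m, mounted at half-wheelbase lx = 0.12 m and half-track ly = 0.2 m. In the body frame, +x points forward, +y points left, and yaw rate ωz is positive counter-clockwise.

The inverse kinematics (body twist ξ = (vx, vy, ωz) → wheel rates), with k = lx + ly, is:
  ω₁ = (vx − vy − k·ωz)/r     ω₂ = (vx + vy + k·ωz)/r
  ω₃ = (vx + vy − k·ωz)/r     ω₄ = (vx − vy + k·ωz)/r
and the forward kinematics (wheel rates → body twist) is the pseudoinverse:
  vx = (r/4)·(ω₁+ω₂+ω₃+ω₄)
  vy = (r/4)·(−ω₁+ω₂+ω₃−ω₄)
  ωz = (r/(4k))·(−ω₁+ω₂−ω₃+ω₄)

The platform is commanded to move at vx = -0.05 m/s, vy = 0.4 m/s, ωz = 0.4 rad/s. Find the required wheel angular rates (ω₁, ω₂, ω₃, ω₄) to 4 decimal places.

(-7.2250, 5.9750, 2.7750, -4.0250)

k = lx + ly = 0.12 + 0.2 = 0.3200;  k·ωz = 0.3200·0.4 = 0.1280
ω₁ (FL) = (vx − vy − k·ωz)/r = -0.5780/0.08 = -7.2250
ω₂ (FR) = (vx + vy + k·ωz)/r = 0.4780/0.08 = 5.9750
ω₃ (RL) = (vx + vy − k·ωz)/r = 0.2220/0.08 = 2.7750
ω₄ (RR) = (vx − vy + k·ωz)/r = -0.3220/0.08 = -4.0250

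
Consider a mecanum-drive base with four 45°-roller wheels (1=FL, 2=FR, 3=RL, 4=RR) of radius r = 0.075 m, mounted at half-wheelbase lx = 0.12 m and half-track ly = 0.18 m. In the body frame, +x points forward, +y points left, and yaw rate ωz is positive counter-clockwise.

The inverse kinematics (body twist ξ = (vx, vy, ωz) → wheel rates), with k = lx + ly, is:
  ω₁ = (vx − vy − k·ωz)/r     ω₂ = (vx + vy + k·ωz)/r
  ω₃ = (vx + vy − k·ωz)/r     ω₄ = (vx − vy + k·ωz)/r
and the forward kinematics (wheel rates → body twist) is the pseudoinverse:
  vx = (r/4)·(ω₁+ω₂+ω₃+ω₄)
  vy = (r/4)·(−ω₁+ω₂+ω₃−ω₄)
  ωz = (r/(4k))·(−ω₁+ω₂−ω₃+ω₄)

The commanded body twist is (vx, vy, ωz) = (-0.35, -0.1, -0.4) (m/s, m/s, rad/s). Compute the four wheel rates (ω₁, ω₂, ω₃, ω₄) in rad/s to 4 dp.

(-1.7333, -7.6000, -4.4000, -4.9333)

k = lx + ly = 0.12 + 0.18 = 0.3000;  k·ωz = 0.3000·-0.4 = -0.1200
ω₁ (FL) = (vx − vy − k·ωz)/r = -0.1300/0.075 = -1.7333
ω₂ (FR) = (vx + vy + k·ωz)/r = -0.5700/0.075 = -7.6000
ω₃ (RL) = (vx + vy − k·ωz)/r = -0.3300/0.075 = -4.4000
ω₄ (RR) = (vx − vy + k·ωz)/r = -0.3700/0.075 = -4.9333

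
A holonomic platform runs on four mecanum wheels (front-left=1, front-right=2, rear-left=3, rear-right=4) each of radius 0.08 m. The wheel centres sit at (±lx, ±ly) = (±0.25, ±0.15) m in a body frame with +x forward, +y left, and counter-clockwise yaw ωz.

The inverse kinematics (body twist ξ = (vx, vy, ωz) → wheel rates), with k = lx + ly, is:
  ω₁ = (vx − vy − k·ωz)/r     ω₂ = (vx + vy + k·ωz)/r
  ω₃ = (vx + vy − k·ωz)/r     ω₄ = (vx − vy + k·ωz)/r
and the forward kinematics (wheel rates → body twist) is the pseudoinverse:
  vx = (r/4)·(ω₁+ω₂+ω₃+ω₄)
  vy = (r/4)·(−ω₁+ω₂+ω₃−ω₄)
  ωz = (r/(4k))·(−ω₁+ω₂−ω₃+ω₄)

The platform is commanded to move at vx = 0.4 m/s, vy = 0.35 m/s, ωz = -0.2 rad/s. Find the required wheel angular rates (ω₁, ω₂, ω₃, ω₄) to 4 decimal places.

(1.6250, 8.3750, 10.3750, -0.3750)

k = lx + ly = 0.25 + 0.15 = 0.4000;  k·ωz = 0.4000·-0.2 = -0.0800
ω₁ (FL) = (vx − vy − k·ωz)/r = 0.1300/0.08 = 1.6250
ω₂ (FR) = (vx + vy + k·ωz)/r = 0.6700/0.08 = 8.3750
ω₃ (RL) = (vx + vy − k·ωz)/r = 0.8300/0.08 = 10.3750
ω₄ (RR) = (vx − vy + k·ωz)/r = -0.0300/0.08 = -0.3750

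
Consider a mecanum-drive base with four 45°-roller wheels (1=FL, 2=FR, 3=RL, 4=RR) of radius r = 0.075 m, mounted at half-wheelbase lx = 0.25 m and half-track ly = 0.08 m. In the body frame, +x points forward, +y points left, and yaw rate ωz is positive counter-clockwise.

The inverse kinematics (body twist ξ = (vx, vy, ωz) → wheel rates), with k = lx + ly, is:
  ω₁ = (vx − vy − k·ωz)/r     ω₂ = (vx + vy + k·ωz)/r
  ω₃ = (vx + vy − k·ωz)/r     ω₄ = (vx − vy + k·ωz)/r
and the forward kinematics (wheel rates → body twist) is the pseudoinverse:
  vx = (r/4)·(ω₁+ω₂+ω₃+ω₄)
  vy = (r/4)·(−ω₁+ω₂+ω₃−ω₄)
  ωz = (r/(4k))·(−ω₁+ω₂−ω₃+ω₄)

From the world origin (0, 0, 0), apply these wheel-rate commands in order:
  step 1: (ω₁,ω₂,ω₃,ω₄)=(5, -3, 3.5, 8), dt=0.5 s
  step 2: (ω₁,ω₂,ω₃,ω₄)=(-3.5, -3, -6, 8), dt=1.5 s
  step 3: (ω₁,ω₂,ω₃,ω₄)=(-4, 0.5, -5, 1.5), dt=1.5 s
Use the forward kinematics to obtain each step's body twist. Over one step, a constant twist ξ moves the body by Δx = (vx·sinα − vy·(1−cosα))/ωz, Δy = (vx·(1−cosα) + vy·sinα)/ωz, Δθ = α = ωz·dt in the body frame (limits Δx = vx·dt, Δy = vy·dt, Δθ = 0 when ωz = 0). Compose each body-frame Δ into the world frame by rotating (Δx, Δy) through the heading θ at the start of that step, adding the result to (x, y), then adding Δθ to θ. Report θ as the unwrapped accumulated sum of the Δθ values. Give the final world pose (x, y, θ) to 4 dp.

(0.2546, -0.6791, 2.0739)

step 1: ξ=(vx,vy,ωz)=(0.2531, -0.2344, -0.1989), dt=0.5 → body Δ=(0.1205, -0.1233, -0.0994) → world pose (0.1205, -0.1233, -0.0994)
step 2: ξ=(vx,vy,ωz)=(-0.0844, -0.2531, 0.8239), dt=1.5 → body Δ=(0.1095, -0.3589, 1.2358) → world pose (0.1939, -0.4913, 1.1364)
step 3: ξ=(vx,vy,ωz)=(-0.1313, -0.0375, 0.6250), dt=1.5 → body Δ=(-0.1448, -0.1341, 0.9375) → world pose (0.2546, -0.6791, 2.0739)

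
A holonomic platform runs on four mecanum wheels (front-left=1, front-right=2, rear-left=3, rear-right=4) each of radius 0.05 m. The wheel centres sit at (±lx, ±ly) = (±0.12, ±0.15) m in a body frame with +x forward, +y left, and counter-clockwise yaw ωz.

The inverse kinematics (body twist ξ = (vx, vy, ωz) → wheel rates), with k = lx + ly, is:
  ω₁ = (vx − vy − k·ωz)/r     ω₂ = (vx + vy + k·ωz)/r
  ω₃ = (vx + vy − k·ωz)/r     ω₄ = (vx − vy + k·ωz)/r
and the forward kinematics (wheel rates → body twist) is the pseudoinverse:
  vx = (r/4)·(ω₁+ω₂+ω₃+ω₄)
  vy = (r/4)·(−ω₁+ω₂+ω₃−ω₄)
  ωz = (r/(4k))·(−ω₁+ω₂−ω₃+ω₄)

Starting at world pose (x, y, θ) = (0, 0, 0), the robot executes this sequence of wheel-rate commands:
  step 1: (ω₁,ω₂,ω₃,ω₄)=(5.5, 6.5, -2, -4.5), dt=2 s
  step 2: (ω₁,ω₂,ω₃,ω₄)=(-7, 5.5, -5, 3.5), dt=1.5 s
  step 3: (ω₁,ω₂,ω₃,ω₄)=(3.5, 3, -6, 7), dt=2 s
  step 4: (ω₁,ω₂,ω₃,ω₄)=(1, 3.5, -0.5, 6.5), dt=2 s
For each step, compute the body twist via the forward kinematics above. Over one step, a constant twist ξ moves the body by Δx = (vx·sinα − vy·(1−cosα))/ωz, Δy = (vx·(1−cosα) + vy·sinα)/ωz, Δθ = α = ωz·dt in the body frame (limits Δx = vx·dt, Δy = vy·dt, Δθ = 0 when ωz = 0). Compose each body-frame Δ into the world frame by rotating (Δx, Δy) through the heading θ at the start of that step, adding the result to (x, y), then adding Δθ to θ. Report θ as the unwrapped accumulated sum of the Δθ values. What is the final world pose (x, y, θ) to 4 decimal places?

(0.0839, 0.5392, 3.3565)

step 1: ξ=(vx,vy,ωz)=(0.0688, 0.0437, -0.0694), dt=2.0 → body Δ=(0.1431, 0.0777, -0.1389) → world pose (0.1431, 0.0777, -0.1389)
step 2: ξ=(vx,vy,ωz)=(-0.0375, 0.0500, 0.9722), dt=1.5 → body Δ=(-0.0840, 0.0169, 1.4583) → world pose (0.0623, 0.1060, 1.3194)
step 3: ξ=(vx,vy,ωz)=(0.0938, -0.1688, 0.5787), dt=2.0 → body Δ=(0.3228, -0.1701, 1.1574) → world pose (0.3073, 0.3764, 2.4769)
step 4: ξ=(vx,vy,ωz)=(0.1313, -0.0563, 0.4398), dt=2.0 → body Δ=(0.2763, 0.0097, 0.8796) → world pose (0.0839, 0.5392, 3.3565)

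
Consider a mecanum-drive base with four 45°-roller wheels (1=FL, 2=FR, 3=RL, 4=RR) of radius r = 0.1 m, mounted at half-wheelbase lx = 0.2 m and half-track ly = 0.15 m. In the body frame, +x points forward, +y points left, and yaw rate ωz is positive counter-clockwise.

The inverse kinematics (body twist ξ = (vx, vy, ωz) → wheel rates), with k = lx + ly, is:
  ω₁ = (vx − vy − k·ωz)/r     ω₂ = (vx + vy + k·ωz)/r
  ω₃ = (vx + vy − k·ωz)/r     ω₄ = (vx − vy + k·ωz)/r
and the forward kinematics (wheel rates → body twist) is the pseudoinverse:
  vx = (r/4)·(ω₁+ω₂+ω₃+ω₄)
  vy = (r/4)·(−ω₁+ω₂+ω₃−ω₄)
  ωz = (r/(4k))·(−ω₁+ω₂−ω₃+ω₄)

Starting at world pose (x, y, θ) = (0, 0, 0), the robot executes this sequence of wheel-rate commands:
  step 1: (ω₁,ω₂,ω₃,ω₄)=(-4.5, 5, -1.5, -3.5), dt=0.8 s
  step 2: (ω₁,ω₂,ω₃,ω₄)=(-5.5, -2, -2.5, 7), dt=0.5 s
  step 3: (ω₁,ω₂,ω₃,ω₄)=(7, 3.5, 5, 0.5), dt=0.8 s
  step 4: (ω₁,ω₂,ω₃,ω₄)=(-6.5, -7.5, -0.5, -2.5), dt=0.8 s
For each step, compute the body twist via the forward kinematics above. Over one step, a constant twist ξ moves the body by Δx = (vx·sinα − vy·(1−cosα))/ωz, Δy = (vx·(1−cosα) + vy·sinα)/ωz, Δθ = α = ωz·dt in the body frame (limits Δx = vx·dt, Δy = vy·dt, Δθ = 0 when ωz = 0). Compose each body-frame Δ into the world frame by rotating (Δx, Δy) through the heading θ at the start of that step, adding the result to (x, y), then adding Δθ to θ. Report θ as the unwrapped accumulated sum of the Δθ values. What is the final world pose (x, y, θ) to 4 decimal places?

step 1: ξ=(vx,vy,ωz)=(-0.1125, 0.2875, 0.5357), dt=0.8 → body Δ=(-0.1358, 0.2040, 0.4286) → world pose (-0.1358, 0.2040, 0.4286)
step 2: ξ=(vx,vy,ωz)=(-0.0750, -0.1500, 0.9286), dt=0.5 → body Δ=(-0.0191, -0.0809, 0.4643) → world pose (-0.1195, 0.1225, 0.8929)
step 3: ξ=(vx,vy,ωz)=(0.4000, 0.0250, -0.5714), dt=0.8 → body Δ=(0.3135, -0.0526, -0.4571) → world pose (0.1180, 0.3337, 0.4357)
step 4: ξ=(vx,vy,ωz)=(-0.4250, 0.0250, -0.2143), dt=0.8 → body Δ=(-0.3366, 0.0490, -0.1714) → world pose (-0.2078, 0.2360, 0.2643)

(-0.2078, 0.2360, 0.2643)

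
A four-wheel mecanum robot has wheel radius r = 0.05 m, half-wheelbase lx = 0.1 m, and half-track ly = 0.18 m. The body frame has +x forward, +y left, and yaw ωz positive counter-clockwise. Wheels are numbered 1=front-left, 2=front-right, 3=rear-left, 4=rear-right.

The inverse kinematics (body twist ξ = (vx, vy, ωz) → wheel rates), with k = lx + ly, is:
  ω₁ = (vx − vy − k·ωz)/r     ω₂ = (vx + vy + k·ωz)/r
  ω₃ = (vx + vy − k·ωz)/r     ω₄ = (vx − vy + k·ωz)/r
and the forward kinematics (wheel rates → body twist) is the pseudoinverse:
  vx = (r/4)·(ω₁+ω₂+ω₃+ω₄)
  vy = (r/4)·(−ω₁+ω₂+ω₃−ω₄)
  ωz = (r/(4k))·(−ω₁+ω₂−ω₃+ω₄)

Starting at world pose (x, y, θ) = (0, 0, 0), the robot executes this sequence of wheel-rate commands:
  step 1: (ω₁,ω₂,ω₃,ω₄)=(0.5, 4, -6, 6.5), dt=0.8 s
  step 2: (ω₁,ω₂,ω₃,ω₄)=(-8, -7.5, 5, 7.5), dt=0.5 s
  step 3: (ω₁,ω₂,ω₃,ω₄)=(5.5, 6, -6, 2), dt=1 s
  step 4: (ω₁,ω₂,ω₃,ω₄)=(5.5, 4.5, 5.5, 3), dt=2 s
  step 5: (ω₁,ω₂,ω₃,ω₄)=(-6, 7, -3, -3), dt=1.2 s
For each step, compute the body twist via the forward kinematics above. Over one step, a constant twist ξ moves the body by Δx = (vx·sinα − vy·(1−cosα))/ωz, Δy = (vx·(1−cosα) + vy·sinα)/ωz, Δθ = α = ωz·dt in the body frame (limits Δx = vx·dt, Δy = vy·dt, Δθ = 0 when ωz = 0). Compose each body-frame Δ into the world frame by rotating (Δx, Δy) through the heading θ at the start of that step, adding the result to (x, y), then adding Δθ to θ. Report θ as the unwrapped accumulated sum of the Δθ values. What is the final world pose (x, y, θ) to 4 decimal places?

step 1: ξ=(vx,vy,ωz)=(0.0625, -0.1125, 0.7143), dt=0.8 → body Δ=(0.0723, -0.0713, 0.5714) → world pose (0.0723, -0.0713, 0.5714)
step 2: ξ=(vx,vy,ωz)=(-0.0375, -0.0250, 0.1339), dt=0.5 → body Δ=(-0.0183, -0.0131, 0.0670) → world pose (0.0640, -0.0922, 0.6384)
step 3: ξ=(vx,vy,ωz)=(0.0938, -0.0938, 0.3795), dt=1.0 → body Δ=(0.1091, -0.0739, 0.3795) → world pose (0.1957, -0.0866, 1.0179)
step 4: ξ=(vx,vy,ωz)=(0.2313, 0.0187, -0.1563), dt=2.0 → body Δ=(0.4608, -0.0348, -0.3125) → world pose (0.4673, 0.2873, 0.7054)
step 5: ξ=(vx,vy,ωz)=(-0.0625, 0.1625, 0.5804), dt=1.2 → body Δ=(-0.1343, 0.1545, 0.6964) → world pose (0.2649, 0.3179, 1.4018)

(0.2649, 0.3179, 1.4018)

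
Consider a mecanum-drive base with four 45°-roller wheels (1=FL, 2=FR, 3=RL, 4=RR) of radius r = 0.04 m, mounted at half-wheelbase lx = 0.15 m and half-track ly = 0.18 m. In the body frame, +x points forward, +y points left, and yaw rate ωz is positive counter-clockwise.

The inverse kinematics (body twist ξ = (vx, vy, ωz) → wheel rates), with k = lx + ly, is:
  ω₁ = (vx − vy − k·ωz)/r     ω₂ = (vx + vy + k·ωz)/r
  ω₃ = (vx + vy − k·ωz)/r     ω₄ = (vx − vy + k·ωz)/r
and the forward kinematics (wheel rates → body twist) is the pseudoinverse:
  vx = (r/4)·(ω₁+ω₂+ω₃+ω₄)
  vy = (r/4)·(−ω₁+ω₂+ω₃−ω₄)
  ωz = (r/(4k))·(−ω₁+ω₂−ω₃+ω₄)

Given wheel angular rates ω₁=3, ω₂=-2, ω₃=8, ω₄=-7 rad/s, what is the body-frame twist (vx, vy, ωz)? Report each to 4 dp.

k = lx + ly = 0.15 + 0.18 = 0.3300
ω₁+ω₂+ω₃+ω₄ = 2.0000  →  vx = (0.04/4)·2.0000 = 0.0200
−ω₁+ω₂+ω₃−ω₄ = 10.0000  →  vy = (0.04/4)·10.0000 = 0.1000
−ω₁+ω₂−ω₃+ω₄ = -20.0000  →  ωz = (0.04/1.3200)·-20.0000 = -0.6061

(0.0200, 0.1000, -0.6061)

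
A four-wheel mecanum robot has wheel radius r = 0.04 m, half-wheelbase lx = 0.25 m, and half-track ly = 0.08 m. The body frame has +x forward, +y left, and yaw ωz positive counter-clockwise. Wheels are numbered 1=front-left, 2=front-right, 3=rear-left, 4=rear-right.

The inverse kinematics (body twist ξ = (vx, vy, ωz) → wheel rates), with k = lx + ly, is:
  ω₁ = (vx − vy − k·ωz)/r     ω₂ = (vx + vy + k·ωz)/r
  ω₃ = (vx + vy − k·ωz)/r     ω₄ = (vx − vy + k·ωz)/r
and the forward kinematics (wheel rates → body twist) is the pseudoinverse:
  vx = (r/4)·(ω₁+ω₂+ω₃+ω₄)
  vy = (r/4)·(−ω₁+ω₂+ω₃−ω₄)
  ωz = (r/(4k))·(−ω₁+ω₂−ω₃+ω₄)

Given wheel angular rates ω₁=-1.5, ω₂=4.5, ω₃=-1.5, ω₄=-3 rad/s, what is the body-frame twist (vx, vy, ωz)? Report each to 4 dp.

(-0.0150, 0.0750, 0.1364)

k = lx + ly = 0.25 + 0.08 = 0.3300
ω₁+ω₂+ω₃+ω₄ = -1.5000  →  vx = (0.04/4)·-1.5000 = -0.0150
−ω₁+ω₂+ω₃−ω₄ = 7.5000  →  vy = (0.04/4)·7.5000 = 0.0750
−ω₁+ω₂−ω₃+ω₄ = 4.5000  →  ωz = (0.04/1.3200)·4.5000 = 0.1364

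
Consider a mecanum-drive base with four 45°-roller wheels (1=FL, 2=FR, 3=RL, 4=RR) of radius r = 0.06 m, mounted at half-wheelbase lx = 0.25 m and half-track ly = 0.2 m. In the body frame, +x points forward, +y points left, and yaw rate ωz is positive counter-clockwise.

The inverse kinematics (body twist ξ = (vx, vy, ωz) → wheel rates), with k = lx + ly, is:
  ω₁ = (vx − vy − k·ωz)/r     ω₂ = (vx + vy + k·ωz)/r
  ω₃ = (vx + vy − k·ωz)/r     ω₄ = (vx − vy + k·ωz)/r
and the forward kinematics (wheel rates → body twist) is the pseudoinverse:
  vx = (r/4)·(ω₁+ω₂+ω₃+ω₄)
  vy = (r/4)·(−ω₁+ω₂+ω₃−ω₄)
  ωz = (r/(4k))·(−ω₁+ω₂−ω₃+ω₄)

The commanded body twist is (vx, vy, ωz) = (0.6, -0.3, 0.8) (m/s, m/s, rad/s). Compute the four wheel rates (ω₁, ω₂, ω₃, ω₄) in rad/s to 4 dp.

k = lx + ly = 0.25 + 0.2 = 0.4500;  k·ωz = 0.4500·0.8 = 0.3600
ω₁ (FL) = (vx − vy − k·ωz)/r = 0.5400/0.06 = 9.0000
ω₂ (FR) = (vx + vy + k·ωz)/r = 0.6600/0.06 = 11.0000
ω₃ (RL) = (vx + vy − k·ωz)/r = -0.0600/0.06 = -1.0000
ω₄ (RR) = (vx − vy + k·ωz)/r = 1.2600/0.06 = 21.0000

(9.0000, 11.0000, -1.0000, 21.0000)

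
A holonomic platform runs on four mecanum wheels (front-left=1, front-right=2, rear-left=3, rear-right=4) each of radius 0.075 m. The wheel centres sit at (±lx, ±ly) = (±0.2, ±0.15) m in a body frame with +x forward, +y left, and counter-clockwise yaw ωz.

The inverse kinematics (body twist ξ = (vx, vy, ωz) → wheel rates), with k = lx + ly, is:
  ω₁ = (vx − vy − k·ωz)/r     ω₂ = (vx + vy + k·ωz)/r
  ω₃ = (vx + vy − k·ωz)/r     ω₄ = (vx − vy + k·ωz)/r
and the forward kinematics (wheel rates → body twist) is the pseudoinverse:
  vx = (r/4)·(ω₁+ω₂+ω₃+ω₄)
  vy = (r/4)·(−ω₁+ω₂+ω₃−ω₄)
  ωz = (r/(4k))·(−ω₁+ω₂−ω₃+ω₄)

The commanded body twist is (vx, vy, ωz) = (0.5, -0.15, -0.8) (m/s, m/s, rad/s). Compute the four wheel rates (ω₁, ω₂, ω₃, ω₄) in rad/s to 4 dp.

k = lx + ly = 0.2 + 0.15 = 0.3500;  k·ωz = 0.3500·-0.8 = -0.2800
ω₁ (FL) = (vx − vy − k·ωz)/r = 0.9300/0.075 = 12.4000
ω₂ (FR) = (vx + vy + k·ωz)/r = 0.0700/0.075 = 0.9333
ω₃ (RL) = (vx + vy − k·ωz)/r = 0.6300/0.075 = 8.4000
ω₄ (RR) = (vx − vy + k·ωz)/r = 0.3700/0.075 = 4.9333

(12.4000, 0.9333, 8.4000, 4.9333)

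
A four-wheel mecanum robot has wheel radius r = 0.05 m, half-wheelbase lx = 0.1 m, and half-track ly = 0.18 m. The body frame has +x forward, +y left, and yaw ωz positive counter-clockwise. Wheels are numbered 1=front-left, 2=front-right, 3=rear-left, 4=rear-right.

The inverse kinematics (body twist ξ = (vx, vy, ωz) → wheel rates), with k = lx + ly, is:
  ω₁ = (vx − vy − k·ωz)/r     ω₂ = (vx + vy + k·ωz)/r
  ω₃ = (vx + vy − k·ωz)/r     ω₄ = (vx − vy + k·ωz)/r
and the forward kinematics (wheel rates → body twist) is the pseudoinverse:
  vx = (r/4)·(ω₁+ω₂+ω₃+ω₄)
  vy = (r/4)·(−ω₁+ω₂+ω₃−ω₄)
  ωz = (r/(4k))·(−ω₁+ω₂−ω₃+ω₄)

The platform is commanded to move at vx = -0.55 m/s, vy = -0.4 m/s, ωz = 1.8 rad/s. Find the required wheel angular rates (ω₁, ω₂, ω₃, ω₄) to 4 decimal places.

k = lx + ly = 0.1 + 0.18 = 0.2800;  k·ωz = 0.2800·1.8 = 0.5040
ω₁ (FL) = (vx − vy − k·ωz)/r = -0.6540/0.05 = -13.0800
ω₂ (FR) = (vx + vy + k·ωz)/r = -0.4460/0.05 = -8.9200
ω₃ (RL) = (vx + vy − k·ωz)/r = -1.4540/0.05 = -29.0800
ω₄ (RR) = (vx − vy + k·ωz)/r = 0.3540/0.05 = 7.0800

(-13.0800, -8.9200, -29.0800, 7.0800)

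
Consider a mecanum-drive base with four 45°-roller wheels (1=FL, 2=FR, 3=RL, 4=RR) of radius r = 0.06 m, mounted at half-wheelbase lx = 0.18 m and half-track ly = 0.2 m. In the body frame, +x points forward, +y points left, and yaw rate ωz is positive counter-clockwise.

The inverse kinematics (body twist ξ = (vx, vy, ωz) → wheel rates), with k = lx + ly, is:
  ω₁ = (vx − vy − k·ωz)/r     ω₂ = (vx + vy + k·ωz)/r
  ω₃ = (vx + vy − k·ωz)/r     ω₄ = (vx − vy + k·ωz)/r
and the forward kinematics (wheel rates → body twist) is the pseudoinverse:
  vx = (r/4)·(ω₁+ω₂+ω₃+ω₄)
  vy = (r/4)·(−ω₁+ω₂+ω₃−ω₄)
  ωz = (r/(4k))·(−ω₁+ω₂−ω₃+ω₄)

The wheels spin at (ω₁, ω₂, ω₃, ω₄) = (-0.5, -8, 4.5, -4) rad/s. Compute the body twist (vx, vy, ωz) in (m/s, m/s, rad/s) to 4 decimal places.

k = lx + ly = 0.18 + 0.2 = 0.3800
ω₁+ω₂+ω₃+ω₄ = -8.0000  →  vx = (0.06/4)·-8.0000 = -0.1200
−ω₁+ω₂+ω₃−ω₄ = 1.0000  →  vy = (0.06/4)·1.0000 = 0.0150
−ω₁+ω₂−ω₃+ω₄ = -16.0000  →  ωz = (0.06/1.5200)·-16.0000 = -0.6316

(-0.1200, 0.0150, -0.6316)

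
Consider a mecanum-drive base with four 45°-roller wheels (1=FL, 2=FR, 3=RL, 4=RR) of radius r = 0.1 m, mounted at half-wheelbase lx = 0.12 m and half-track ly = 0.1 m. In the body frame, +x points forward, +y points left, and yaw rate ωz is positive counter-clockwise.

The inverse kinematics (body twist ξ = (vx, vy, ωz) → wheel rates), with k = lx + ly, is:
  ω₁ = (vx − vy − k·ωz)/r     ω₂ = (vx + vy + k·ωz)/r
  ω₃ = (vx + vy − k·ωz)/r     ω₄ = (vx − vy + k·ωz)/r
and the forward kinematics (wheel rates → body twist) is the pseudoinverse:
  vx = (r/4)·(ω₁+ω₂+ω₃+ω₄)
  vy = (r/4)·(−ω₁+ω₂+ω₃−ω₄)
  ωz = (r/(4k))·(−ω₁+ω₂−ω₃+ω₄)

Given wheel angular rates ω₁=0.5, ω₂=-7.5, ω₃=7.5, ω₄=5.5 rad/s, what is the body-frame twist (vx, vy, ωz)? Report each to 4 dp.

k = lx + ly = 0.12 + 0.1 = 0.2200
ω₁+ω₂+ω₃+ω₄ = 6.0000  →  vx = (0.1/4)·6.0000 = 0.1500
−ω₁+ω₂+ω₃−ω₄ = -6.0000  →  vy = (0.1/4)·-6.0000 = -0.1500
−ω₁+ω₂−ω₃+ω₄ = -10.0000  →  ωz = (0.1/0.8800)·-10.0000 = -1.1364

(0.1500, -0.1500, -1.1364)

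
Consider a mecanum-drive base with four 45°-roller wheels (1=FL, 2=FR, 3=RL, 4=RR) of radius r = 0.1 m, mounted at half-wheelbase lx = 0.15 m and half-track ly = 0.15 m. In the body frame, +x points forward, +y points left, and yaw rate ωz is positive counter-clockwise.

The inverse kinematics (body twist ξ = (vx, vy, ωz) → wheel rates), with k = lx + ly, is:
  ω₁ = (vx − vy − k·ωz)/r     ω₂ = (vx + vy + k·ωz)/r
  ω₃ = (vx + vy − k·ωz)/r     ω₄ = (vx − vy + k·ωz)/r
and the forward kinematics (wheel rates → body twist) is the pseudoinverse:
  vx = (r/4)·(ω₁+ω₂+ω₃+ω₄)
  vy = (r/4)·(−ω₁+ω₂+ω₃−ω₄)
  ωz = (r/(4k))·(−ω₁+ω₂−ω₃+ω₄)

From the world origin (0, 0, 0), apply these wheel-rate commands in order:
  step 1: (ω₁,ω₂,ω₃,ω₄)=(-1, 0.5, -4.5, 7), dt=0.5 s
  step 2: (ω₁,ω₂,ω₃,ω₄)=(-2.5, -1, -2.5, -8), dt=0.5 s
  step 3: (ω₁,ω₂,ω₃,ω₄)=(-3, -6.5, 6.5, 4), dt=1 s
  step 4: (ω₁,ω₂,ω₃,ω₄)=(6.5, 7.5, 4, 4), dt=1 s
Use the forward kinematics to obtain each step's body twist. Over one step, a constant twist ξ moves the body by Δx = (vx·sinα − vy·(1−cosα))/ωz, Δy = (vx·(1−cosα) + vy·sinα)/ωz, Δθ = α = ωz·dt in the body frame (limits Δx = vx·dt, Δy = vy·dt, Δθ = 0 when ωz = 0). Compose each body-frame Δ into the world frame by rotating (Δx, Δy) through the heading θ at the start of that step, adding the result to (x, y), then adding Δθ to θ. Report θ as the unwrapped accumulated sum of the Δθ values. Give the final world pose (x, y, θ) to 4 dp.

step 1: ξ=(vx,vy,ωz)=(0.0500, -0.2500, 1.0833), dt=0.5 → body Δ=(0.0568, -0.1124, 0.5417) → world pose (0.0568, -0.1124, 0.5417)
step 2: ξ=(vx,vy,ωz)=(-0.3500, 0.1750, -0.3333), dt=0.5 → body Δ=(-0.1669, 0.1016, -0.1667) → world pose (-0.1386, -0.1113, 0.3750)
step 3: ξ=(vx,vy,ωz)=(0.0250, -0.0250, -0.5000), dt=1.0 → body Δ=(0.0179, -0.0301, -0.5000) → world pose (-0.1110, -0.1328, -0.1250)
step 4: ξ=(vx,vy,ωz)=(0.5500, 0.0250, 0.0833), dt=1.0 → body Δ=(0.5483, 0.0479, 0.0833) → world pose (0.4390, -0.1537, -0.0417)

(0.4390, -0.1537, -0.0417)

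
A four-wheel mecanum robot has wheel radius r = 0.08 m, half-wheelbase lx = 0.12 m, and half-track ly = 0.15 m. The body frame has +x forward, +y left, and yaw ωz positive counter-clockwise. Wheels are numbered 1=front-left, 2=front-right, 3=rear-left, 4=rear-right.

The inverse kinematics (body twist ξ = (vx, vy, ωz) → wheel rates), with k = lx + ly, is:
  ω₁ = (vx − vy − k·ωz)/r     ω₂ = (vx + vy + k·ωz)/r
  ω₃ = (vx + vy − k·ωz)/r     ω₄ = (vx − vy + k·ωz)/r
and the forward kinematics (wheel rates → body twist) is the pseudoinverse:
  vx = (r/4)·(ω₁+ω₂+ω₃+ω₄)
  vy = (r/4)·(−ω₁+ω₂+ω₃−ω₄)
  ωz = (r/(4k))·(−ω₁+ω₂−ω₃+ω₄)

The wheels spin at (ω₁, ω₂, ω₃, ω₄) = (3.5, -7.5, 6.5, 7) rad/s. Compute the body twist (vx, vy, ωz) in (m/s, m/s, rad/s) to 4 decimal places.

k = lx + ly = 0.12 + 0.15 = 0.2700
ω₁+ω₂+ω₃+ω₄ = 9.5000  →  vx = (0.08/4)·9.5000 = 0.1900
−ω₁+ω₂+ω₃−ω₄ = -11.5000  →  vy = (0.08/4)·-11.5000 = -0.2300
−ω₁+ω₂−ω₃+ω₄ = -10.5000  →  ωz = (0.08/1.0800)·-10.5000 = -0.7778

(0.1900, -0.2300, -0.7778)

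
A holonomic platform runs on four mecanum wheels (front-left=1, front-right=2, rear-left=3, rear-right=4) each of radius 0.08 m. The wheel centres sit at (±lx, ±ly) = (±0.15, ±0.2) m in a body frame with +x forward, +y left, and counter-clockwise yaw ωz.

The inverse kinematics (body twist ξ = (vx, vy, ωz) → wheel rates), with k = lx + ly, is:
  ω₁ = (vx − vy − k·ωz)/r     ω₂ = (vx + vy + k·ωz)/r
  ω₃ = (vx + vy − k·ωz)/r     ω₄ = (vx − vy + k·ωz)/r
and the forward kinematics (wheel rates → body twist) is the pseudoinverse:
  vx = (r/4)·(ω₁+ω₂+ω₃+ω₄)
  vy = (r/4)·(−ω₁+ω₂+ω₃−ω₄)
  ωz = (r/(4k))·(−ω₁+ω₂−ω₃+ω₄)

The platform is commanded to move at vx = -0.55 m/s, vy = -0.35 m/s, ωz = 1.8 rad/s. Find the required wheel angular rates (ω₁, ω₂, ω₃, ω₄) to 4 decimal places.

(-10.3750, -3.3750, -19.1250, 5.3750)

k = lx + ly = 0.15 + 0.2 = 0.3500;  k·ωz = 0.3500·1.8 = 0.6300
ω₁ (FL) = (vx − vy − k·ωz)/r = -0.8300/0.08 = -10.3750
ω₂ (FR) = (vx + vy + k·ωz)/r = -0.2700/0.08 = -3.3750
ω₃ (RL) = (vx + vy − k·ωz)/r = -1.5300/0.08 = -19.1250
ω₄ (RR) = (vx − vy + k·ωz)/r = 0.4300/0.08 = 5.3750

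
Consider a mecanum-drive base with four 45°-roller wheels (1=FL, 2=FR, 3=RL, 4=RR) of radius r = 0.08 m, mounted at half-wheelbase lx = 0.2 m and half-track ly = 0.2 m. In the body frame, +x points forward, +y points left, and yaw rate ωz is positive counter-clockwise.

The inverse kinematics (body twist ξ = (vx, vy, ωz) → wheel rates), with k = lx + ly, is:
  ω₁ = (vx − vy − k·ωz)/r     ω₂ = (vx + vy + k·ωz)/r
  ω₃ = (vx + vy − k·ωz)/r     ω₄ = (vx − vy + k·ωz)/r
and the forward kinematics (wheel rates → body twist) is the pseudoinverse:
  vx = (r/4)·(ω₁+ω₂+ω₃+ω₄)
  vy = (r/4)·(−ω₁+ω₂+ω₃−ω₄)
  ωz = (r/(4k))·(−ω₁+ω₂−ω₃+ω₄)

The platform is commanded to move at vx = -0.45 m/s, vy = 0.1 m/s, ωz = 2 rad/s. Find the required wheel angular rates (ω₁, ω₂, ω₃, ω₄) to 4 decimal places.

(-16.8750, 5.6250, -14.3750, 3.1250)

k = lx + ly = 0.2 + 0.2 = 0.4000;  k·ωz = 0.4000·2 = 0.8000
ω₁ (FL) = (vx − vy − k·ωz)/r = -1.3500/0.08 = -16.8750
ω₂ (FR) = (vx + vy + k·ωz)/r = 0.4500/0.08 = 5.6250
ω₃ (RL) = (vx + vy − k·ωz)/r = -1.1500/0.08 = -14.3750
ω₄ (RR) = (vx − vy + k·ωz)/r = 0.2500/0.08 = 3.1250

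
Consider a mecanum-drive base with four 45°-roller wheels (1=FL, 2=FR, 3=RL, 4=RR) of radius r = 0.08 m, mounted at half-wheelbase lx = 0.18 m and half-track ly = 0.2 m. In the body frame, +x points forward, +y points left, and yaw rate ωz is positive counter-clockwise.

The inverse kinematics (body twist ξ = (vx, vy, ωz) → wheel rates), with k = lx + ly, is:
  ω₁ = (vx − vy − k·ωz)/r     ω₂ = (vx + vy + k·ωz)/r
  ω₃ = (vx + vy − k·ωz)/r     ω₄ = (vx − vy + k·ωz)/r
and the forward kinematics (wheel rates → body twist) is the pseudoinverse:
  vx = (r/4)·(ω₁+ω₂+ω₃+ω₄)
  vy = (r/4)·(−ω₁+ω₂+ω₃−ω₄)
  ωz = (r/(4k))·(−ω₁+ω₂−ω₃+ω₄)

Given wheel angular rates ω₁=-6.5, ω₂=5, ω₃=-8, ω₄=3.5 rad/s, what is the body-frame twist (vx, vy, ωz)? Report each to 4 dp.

(-0.1200, 0.0000, 1.2105)

k = lx + ly = 0.18 + 0.2 = 0.3800
ω₁+ω₂+ω₃+ω₄ = -6.0000  →  vx = (0.08/4)·-6.0000 = -0.1200
−ω₁+ω₂+ω₃−ω₄ = 0.0000  →  vy = (0.08/4)·0.0000 = 0.0000
−ω₁+ω₂−ω₃+ω₄ = 23.0000  →  ωz = (0.08/1.5200)·23.0000 = 1.2105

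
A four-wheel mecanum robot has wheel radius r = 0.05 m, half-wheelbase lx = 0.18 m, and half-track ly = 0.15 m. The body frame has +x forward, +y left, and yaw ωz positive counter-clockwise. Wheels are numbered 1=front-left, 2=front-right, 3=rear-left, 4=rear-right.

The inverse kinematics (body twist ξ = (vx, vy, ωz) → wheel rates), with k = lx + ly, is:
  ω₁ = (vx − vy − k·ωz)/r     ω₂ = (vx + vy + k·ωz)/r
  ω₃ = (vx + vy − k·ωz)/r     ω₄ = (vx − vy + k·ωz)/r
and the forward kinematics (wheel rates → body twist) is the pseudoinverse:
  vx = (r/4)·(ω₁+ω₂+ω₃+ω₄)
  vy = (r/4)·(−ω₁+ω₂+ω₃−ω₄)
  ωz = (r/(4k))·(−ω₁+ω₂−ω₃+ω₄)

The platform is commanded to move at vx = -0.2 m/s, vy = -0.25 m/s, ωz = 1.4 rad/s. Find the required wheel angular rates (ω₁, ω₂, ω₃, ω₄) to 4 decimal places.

(-8.2400, 0.2400, -18.2400, 10.2400)

k = lx + ly = 0.18 + 0.15 = 0.3300;  k·ωz = 0.3300·1.4 = 0.4620
ω₁ (FL) = (vx − vy − k·ωz)/r = -0.4120/0.05 = -8.2400
ω₂ (FR) = (vx + vy + k·ωz)/r = 0.0120/0.05 = 0.2400
ω₃ (RL) = (vx + vy − k·ωz)/r = -0.9120/0.05 = -18.2400
ω₄ (RR) = (vx − vy + k·ωz)/r = 0.5120/0.05 = 10.2400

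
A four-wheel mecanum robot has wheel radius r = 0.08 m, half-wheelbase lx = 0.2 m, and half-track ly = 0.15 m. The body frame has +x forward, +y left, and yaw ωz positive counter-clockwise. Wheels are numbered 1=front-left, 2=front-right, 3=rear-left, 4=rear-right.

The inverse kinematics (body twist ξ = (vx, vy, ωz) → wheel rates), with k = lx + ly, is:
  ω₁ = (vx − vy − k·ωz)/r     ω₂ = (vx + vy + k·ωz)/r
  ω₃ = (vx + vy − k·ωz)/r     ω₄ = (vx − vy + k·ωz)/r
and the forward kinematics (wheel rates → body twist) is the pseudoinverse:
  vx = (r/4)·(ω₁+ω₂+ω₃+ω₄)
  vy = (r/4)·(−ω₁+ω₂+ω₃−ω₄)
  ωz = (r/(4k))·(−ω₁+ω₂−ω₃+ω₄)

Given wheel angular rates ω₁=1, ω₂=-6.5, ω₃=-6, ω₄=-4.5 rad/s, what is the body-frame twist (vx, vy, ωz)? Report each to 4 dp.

k = lx + ly = 0.2 + 0.15 = 0.3500
ω₁+ω₂+ω₃+ω₄ = -16.0000  →  vx = (0.08/4)·-16.0000 = -0.3200
−ω₁+ω₂+ω₃−ω₄ = -9.0000  →  vy = (0.08/4)·-9.0000 = -0.1800
−ω₁+ω₂−ω₃+ω₄ = -6.0000  →  ωz = (0.08/1.4000)·-6.0000 = -0.3429

(-0.3200, -0.1800, -0.3429)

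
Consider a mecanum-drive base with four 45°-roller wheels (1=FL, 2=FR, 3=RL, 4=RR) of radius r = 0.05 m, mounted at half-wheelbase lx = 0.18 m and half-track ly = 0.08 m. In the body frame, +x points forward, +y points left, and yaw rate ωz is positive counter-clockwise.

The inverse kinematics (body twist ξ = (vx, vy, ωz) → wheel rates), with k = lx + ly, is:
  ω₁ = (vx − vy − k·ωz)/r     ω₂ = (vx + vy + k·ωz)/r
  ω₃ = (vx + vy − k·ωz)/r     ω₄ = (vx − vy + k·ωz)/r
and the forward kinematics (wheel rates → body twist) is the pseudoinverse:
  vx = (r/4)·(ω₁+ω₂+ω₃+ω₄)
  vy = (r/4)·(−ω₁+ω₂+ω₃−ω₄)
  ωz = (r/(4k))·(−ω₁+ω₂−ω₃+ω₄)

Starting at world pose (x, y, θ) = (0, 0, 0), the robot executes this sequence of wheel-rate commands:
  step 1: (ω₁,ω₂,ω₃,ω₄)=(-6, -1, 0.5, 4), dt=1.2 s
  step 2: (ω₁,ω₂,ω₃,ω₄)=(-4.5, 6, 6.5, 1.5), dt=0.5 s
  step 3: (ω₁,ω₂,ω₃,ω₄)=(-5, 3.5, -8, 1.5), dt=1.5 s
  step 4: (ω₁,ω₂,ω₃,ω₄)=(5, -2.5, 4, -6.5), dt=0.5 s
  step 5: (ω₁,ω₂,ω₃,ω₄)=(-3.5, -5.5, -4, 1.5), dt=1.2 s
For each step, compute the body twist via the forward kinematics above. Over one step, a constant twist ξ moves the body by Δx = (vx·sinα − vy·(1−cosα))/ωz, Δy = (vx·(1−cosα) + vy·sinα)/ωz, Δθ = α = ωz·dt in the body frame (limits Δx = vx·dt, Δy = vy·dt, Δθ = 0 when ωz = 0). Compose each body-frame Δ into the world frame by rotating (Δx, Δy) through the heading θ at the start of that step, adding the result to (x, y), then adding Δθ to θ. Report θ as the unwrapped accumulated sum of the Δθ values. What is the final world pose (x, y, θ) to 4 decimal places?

(0.0303, -0.1851, 1.6899)

step 1: ξ=(vx,vy,ωz)=(-0.0313, 0.0188, 0.4087), dt=1.2 → body Δ=(-0.0414, 0.0126, 0.4904) → world pose (-0.0414, 0.0126, 0.4904)
step 2: ξ=(vx,vy,ωz)=(0.1188, 0.1938, 0.2644), dt=0.5 → body Δ=(0.0528, 0.1005, 0.1322) → world pose (-0.0422, 0.1261, 0.6226)
step 3: ξ=(vx,vy,ωz)=(-0.1000, -0.0125, 0.8654), dt=1.5 → body Δ=(-0.1007, -0.0983, 1.2981) → world pose (-0.0667, -0.0125, 1.9207)
step 4: ξ=(vx,vy,ωz)=(0.0000, 0.0375, -0.8654), dt=0.5 → body Δ=(0.0040, 0.0182, -0.4327) → world pose (-0.0851, -0.0150, 1.4880)
step 5: ξ=(vx,vy,ωz)=(-0.1438, -0.0938, 0.1683), dt=1.2 → body Δ=(-0.1600, -0.1291, 0.2019) → world pose (0.0303, -0.1851, 1.6899)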